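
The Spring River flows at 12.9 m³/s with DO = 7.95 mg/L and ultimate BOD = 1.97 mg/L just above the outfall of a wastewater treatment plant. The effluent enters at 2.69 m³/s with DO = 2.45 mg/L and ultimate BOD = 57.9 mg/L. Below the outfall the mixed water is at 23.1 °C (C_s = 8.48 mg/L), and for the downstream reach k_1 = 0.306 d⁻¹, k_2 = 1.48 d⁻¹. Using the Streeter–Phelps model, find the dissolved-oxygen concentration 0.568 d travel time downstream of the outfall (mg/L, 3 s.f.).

DO ≈ 6.60 mg/L

Mixed DO = (12.9×7.95 + 2.69×2.45)/(12.9+2.69) = 109.1/15.59 = 7.001 mg/L.
Mixed L₀ = (12.9×1.97 + 2.69×57.9)/(15.59) = 181.2/15.59 = 11.62 mg/L.
Initial deficit D₀ = C_s − DO₀ = 8.48 − 7.001 = 1.479 mg/L.
D(0.568) = [0.306×11.62/(1.48−0.306)](e^(−0.306×0.568) − e^(−1.48×0.568)) + 1.479 e^(−1.48×0.568)
= 3.029 × (0.8405 − 0.4314) + 1.479 × 0.4314 = 1.877 mg/L.
DO = 8.48 − 1.877 = 6.603 mg/L.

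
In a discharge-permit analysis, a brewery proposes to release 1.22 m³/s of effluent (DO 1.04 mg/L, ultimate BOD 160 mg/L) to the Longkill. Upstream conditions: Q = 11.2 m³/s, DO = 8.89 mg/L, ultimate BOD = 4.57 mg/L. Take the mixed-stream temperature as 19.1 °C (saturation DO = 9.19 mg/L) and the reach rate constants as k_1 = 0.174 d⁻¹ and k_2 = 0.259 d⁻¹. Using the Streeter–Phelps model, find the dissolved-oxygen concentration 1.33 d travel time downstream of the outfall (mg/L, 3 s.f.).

DO ≈ 4.99 mg/L

Mixed DO = (11.2×8.89 + 1.22×1.04)/(11.2+1.22) = 100.8/12.42 = 8.119 mg/L.
Mixed L₀ = (11.2×4.57 + 1.22×160)/(12.42) = 246.4/12.42 = 19.84 mg/L.
Initial deficit D₀ = C_s − DO₀ = 9.19 − 8.119 = 1.071 mg/L.
D(1.33) = [0.174×19.84/(0.259−0.174)](e^(−0.174×1.33) − e^(−0.259×1.33)) + 1.071 e^(−0.259×1.33)
= 40.61 × (0.7934 − 0.7086) + 1.071 × 0.7086 = 4.203 mg/L.
DO = 9.19 − 4.203 = 4.987 mg/L.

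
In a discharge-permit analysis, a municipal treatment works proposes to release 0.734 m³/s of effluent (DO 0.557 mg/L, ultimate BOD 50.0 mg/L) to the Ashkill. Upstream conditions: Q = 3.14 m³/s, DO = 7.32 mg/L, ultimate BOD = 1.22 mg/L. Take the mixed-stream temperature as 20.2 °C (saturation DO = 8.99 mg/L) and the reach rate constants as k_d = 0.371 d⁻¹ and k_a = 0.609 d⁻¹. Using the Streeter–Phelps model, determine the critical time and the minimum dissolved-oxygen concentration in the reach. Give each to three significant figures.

t_c ≈ 1.24 d; minimum DO ≈ 4.97 mg/L

Mixed DO = (3.14×7.32 + 0.734×0.557)/(3.14+0.734) = 23.39/3.874 = 6.039 mg/L.
Mixed L₀ = (3.14×1.22 + 0.734×50.0)/(3.874) = 40.53/3.874 = 10.46 mg/L.
Initial deficit D₀ = C_s − DO₀ = 8.99 − 6.039 = 2.951 mg/L.
t_c = (1/0.2380) ln[(0.609/0.371)(1 − 2.951×0.2380/(0.371×10.46))] = 4.202 × ln(1.344) = 1.244 d.
D_c = (0.371/0.609) × 10.46 × e^(−0.371×1.244) = 0.6092 × 10.46 × 0.6304 = 4.018 mg/L.
Minimum DO = 8.99 − 4.018 = 4.972 mg/L.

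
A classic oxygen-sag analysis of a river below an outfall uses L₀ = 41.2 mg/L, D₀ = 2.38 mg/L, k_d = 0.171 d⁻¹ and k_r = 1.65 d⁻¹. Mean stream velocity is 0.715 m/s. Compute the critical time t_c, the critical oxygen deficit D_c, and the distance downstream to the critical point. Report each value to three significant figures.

t_c ≈ 1.06 d; D_c ≈ 3.56 mg/L; x_c ≈ 65.8 km

t_c = [1/(k_r−k_d)] ln[(k_r/k_d)(1 − D₀(k_r−k_d)/(k_d L₀))]
= [1/(1.65−0.171)] ln[(1.65/0.171)(1 − 2.38×1.479/(0.171×41.2))]
= (1/1.479) ln[9.649 × 0.5004] = 0.6761 × ln(4.828) = 0.6761 × 1.574 = 1.065 d.
L(t_c) = L₀ e^(−k_d t_c) = 41.2 × 0.8336 = 34.34 mg/L, and at the critical point k_r D_c = k_d L, so D_c = (0.171/1.65) × 34.34 = 3.559 mg/L.
x_c = v t_c = 0.715 m/s × 1.065 d × 86400 s/d = 65760 m ≈ 65.8 km.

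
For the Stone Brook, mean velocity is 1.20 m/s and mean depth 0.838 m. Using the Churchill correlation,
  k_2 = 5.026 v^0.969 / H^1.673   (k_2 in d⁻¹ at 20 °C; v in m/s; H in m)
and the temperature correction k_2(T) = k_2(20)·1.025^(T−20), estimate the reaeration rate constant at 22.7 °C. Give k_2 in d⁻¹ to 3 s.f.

k_2 ≈ 8.62 d⁻¹

k_2(20) = 5.026 × 1.20^0.969 / 0.838^1.673 = 5.026 × 1.193 / 0.7440 = 8.060 d⁻¹.
k_2(22.7) = 8.060 × 1.025^(22.7−20) = 8.060 × 1.069 = 8.616 d⁻¹.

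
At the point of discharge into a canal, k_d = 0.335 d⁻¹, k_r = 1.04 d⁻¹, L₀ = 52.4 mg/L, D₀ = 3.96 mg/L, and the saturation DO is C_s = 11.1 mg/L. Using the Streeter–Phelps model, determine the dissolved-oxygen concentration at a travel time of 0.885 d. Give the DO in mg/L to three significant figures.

DO ≈ 0.930 mg/L

k_d L₀/(k_r−k_d) = 0.335×52.4/(1.04−0.335) = 17.55/0.7050 = 24.90 mg/L.
e^(−k_d t) = e^(−0.335×0.8850) = 0.7434; e^(−k_r t) = e^(−1.04×0.8850) = 0.3984.
D = 24.90 × (0.7434 − 0.3984) + 3.96 × 0.3984 = 8.592 + 1.578 = 10.17 mg/L.
DO = C_s − D = 11.1 − 10.17 = 0.9304 mg/L.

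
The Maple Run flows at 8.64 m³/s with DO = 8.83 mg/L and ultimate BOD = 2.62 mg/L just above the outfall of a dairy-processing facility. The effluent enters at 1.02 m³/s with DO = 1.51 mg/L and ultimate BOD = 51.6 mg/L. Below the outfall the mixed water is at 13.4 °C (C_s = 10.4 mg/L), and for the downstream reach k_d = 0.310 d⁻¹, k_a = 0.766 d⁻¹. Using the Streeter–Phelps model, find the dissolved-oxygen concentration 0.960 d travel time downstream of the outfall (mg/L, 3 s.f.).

DO ≈ 7.88 mg/L

Mixed DO = (8.64×8.83 + 1.02×1.51)/(8.64+1.02) = 77.83/9.660 = 8.057 mg/L.
Mixed L₀ = (8.64×2.62 + 1.02×51.6)/(9.660) = 75.27/9.660 = 7.792 mg/L.
Initial deficit D₀ = C_s − DO₀ = 10.4 − 8.057 = 2.343 mg/L.
D(0.960) = [0.310×7.792/(0.766−0.310)](e^(−0.310×0.960) − e^(−0.766×0.960)) + 2.343 e^(−0.766×0.960)
= 5.297 × (0.7426 − 0.4793) + 2.343 × 0.4793 = 2.518 mg/L.
DO = 10.4 − 2.518 = 7.882 mg/L.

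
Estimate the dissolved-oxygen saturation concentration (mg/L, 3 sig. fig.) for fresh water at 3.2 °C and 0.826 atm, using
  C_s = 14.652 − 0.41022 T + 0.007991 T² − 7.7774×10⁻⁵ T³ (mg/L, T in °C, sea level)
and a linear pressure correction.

C_s ≈ 11.1 mg/L

At sea level: C_s = 14.652 − 0.41022×3.2 + 0.007991×3.2² − 7.7774×10⁻⁵×3.2³ = 13.42 mg/L.
Pressure correction: C_s' = 13.42 × 0.826 = 11.08 mg/L.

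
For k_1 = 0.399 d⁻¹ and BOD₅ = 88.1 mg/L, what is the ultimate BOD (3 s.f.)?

L₀ ≈ 102 mg/L

BOD₅ = L₀(1 − e^(−5k_1)) ⇒ L₀ = BOD₅ / (1 − e^(−5×0.399))
= 88.1 / (1 − 0.1360) = 88.1 / 0.8640 = 102.0 mg/L.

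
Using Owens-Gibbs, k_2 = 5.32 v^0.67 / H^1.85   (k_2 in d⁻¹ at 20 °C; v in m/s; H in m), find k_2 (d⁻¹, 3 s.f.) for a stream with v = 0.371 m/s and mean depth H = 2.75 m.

k_2 ≈ 0.421 d⁻¹

k_2 = 5.32 × 0.371^0.67 / 2.75^1.85 = 5.32 × 0.5146 / 6.498 = 0.4213 d⁻¹.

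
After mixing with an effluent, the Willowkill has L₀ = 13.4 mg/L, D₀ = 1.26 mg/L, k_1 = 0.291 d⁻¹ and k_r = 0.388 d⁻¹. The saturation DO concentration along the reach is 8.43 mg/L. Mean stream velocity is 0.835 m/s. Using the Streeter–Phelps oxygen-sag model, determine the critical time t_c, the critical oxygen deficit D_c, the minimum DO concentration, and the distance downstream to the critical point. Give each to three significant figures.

t_c ≈ 2.64 d; D_c ≈ 4.66 mg/L; min DO ≈ 3.77 mg/L; x_c ≈ 190 km

t_c = [1/(k_r−k_1)] ln[(k_r/k_1)(1 − D₀(k_r−k_1)/(k_1 L₀))]
= [1/(0.388−0.291)] ln[(0.388/0.291)(1 − 1.26×0.09700/(0.291×13.4))]
= (1/0.09700) ln[1.333 × 0.9687] = 10.31 × ln(1.292) = 10.31 × 0.2558 = 2.637 d.
D_c = (k_1/k_r) L₀ e^(−k_1 t_c) = (0.291/0.388) × 13.4 × e^(−0.291×2.637) = 0.7500 × 13.4 × 0.4642 = 4.665 mg/L.
Minimum DO = C_s − D_c = 8.43 − 4.665 = 3.765 mg/L.
x_c = v t_c = 0.835 m/s × 2.637 d × 86400 s/d = 190300 m ≈ 190 km.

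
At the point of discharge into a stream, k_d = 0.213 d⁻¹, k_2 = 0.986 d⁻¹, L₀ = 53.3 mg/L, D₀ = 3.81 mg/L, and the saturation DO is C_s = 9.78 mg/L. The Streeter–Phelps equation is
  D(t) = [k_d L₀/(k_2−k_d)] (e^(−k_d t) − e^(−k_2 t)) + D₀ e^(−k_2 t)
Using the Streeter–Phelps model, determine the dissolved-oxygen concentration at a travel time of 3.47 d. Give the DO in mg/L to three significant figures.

k_d L₀/(k_2−k_d) = 0.213×53.3/(0.986−0.213) = 11.35/0.7730 = 14.69 mg/L.
e^(−k_d t) = e^(−0.213×3.470) = 0.4775; e^(−k_2 t) = e^(−0.986×3.470) = 0.03267.
D = 14.69 × (0.4775 − 0.03267) + 3.81 × 0.03267 = 6.534 + 0.1245 = 6.658 mg/L.
DO = C_s − D = 9.78 − 6.658 = 3.122 mg/L.

DO ≈ 3.12 mg/L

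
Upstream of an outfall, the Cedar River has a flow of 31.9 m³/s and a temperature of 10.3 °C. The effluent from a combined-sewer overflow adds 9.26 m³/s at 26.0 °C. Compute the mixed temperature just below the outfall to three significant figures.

Flow-weighted mixing: C = (Q_r C_r + Q_w C_w)/(Q_r + Q_w)
= (31.9×10.3 + 9.26×26.0)/(31.9 + 9.26) = 569.3/41.16 = 13.83 °C.

13.8 °C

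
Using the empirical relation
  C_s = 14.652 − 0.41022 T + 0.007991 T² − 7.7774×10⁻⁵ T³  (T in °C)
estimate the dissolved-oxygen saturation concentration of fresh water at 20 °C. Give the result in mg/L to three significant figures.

C_s ≈ 9.02 mg/L

C_s = 14.652 − 0.41022×20 + 0.007991×20² − 7.7774×10⁻⁵×20³ = 9.022 mg/L.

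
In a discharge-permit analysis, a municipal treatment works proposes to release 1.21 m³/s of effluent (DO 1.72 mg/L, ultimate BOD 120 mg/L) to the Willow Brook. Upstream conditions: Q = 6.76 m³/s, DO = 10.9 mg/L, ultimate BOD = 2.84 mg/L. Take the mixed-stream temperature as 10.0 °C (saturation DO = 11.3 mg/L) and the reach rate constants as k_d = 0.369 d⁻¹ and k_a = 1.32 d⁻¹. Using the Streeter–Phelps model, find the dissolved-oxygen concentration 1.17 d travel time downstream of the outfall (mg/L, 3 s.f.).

Mixed DO = (6.76×10.9 + 1.21×1.72)/(6.76+1.21) = 75.77/7.970 = 9.506 mg/L.
Mixed L₀ = (6.76×2.84 + 1.21×120)/(7.970) = 164.4/7.970 = 20.63 mg/L.
Initial deficit D₀ = C_s − DO₀ = 11.3 − 9.506 = 1.794 mg/L.
D(1.17) = [0.369×20.63/(1.32−0.369)](e^(−0.369×1.17) − e^(−1.32×1.17)) + 1.794 e^(−1.32×1.17)
= 8.004 × (0.6494 − 0.2134) + 1.794 × 0.2134 = 3.872 mg/L.
DO = 11.3 − 3.872 = 7.428 mg/L.

DO ≈ 7.43 mg/L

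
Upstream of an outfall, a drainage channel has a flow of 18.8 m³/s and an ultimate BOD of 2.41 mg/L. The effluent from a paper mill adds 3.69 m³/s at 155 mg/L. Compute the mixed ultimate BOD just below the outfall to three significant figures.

27.4 mg/L

Flow-weighted mixing: C = (Q_r C_r + Q_w C_w)/(Q_r + Q_w)
= (18.8×2.41 + 3.69×155)/(18.8 + 3.69) = 617.3/22.49 = 27.45 mg/L.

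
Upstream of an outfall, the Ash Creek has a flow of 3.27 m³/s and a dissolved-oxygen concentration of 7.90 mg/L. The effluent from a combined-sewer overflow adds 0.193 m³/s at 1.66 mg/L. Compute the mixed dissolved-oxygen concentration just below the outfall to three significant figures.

Flow-weighted mixing: C = (Q_r C_r + Q_w C_w)/(Q_r + Q_w)
= (3.27×7.90 + 0.193×1.66)/(3.27 + 0.193) = 26.15/3.463 = 7.552 mg/L.

7.55 mg/L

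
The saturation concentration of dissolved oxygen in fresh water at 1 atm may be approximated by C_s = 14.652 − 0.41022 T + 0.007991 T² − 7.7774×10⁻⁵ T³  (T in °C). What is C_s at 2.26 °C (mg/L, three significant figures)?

C_s ≈ 13.8 mg/L

C_s = 14.652 − 0.41022×2.26 + 0.007991×2.26² − 7.7774×10⁻⁵×2.26³ = 13.76 mg/L.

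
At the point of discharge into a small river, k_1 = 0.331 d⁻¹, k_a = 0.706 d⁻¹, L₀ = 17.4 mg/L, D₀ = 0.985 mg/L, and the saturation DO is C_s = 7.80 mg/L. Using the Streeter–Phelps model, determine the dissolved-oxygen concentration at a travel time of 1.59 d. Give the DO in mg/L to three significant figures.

k_1 L₀/(k_a−k_1) = 0.331×17.4/(0.706−0.331) = 5.759/0.3750 = 15.36 mg/L.
e^(−k_1 t) = e^(−0.331×1.590) = 0.5908; e^(−k_a t) = e^(−0.706×1.590) = 0.3255.
D = 15.36 × (0.5908 − 0.3255) + 0.985 × 0.3255 = 4.075 + 0.3206 = 4.396 mg/L.
DO = C_s − D = 7.80 − 4.396 = 3.404 mg/L.

DO ≈ 3.40 mg/L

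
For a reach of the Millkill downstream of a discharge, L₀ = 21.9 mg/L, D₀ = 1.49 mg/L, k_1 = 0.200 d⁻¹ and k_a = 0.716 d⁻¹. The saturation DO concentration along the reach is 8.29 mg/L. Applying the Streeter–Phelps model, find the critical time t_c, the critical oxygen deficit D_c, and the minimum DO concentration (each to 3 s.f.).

t_c ≈ 2.10 d; D_c ≈ 4.02 mg/L; min DO ≈ 4.27 mg/L

With k_a/k_1 = 3.580 and 1 − D₀(k_a−k_1)/(k_1 L₀) = 0.8245,
t_c = ln(3.580 × 0.8245) / (0.716 − 0.200) = ln(2.952) / 0.5160 = 1.082/0.5160 = 2.098 d.
D_c = (k_1/k_a) L₀ e^(−k_1 t_c) = (0.200/0.716) × 21.9 × e^(−0.200×2.098) = 0.2793 × 21.9 × 0.6574 = 4.021 mg/L.
Minimum DO = C_s − D_c = 8.29 − 4.021 = 4.269 mg/L.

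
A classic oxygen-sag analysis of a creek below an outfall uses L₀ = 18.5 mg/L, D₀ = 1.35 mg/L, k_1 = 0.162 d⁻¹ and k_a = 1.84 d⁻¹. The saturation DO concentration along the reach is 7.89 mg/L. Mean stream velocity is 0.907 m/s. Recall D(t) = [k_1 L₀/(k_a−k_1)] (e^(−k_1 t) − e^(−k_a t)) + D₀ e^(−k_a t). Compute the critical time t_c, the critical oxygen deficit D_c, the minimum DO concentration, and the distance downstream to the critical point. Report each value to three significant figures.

At the critical point dD/dt = 0, so k_1 L₀ e^(−k_1 t) = k_a D. Substituting D(t) from the Streeter–Phelps equation and solving for t gives
t_c = ln[(k_a/k_1)(1 − D₀(k_a−k_1)/(k_1 L₀))] / (k_a−k_1).
Here k_a−k_1 = 1.678 d⁻¹ and 1 − D₀(k_a−k_1)/(k_1 L₀) = 1 − 1.35×1.678/(0.162×18.5) = 0.2441, so
t_c = ln(11.36 × 0.2441) / 1.678 = 1.020 / 1.678 = 0.6078 d.
D_c = (k_1/k_a) L₀ e^(−k_1 t_c) = (0.162/1.84) × 18.5 × e^(−0.162×0.6078) = 0.08804 × 18.5 × 0.9062 = 1.476 mg/L.
Minimum DO = C_s − D_c = 7.89 − 1.476 = 6.414 mg/L.
x_c = v t_c = 0.907 m/s × 0.6078 d × 86400 s/d = 47630 m ≈ 47.6 km.

t_c ≈ 0.608 d; D_c ≈ 1.48 mg/L; min DO ≈ 6.41 mg/L; x_c ≈ 47.6 km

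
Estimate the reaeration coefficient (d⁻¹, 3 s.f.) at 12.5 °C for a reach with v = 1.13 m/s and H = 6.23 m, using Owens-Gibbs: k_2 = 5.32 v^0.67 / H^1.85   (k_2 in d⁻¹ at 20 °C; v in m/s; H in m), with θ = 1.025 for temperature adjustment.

k_2(20) = 5.32 × 1.13^0.67 / 6.23^1.85 = 5.32 × 1.085 / 29.50 = 0.1957 d⁻¹.
k_2(12.5) = 0.1957 × 1.025^(12.5−20) = 0.1957 × 0.8309 = 0.1626 d⁻¹.

k_2 ≈ 0.163 d⁻¹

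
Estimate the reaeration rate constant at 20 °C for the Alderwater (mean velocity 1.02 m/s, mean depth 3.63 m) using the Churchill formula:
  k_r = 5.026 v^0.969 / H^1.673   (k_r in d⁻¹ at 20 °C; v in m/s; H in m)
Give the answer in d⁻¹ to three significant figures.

k_r ≈ 0.593 d⁻¹

k_r = 5.026 × 1.02^0.969 / 3.63^1.673 = 5.026 × 1.019 / 8.644 = 0.5927 d⁻¹.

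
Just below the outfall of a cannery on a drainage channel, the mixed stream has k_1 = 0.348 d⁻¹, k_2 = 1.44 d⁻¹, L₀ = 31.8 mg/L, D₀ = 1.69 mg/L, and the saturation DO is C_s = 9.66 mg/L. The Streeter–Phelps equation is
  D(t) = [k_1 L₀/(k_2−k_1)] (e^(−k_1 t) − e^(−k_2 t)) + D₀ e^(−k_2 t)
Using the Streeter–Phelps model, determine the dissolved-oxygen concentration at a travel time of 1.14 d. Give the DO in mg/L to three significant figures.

DO ≈ 4.48 mg/L

k_1 L₀/(k_2−k_1) = 0.348×31.8/(1.44−0.348) = 11.07/1.092 = 10.13 mg/L.
e^(−k_1 t) = e^(−0.348×1.140) = 0.6725; e^(−k_2 t) = e^(−1.44×1.140) = 0.1937.
D = 10.13 × (0.6725 − 0.1937) + 1.69 × 0.1937 = 4.853 + 0.3273 = 5.180 mg/L.
DO = C_s − D = 9.66 − 5.180 = 4.480 mg/L.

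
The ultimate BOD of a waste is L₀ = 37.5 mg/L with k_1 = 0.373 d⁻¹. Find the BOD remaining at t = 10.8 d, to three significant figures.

L_t = L₀ e^(−k_1 t) = 37.5 × e^(−0.373×10.8) = 37.5 × 0.01780 = 0.6676 mg/L.

L ≈ 0.668 mg/L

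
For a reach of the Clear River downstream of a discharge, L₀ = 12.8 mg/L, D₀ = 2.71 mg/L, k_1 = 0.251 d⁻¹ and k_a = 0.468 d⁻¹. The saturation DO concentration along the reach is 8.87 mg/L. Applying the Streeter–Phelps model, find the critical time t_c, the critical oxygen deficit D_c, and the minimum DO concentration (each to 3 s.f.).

t_c ≈ 1.94 d; D_c ≈ 4.22 mg/L; min DO ≈ 4.65 mg/L

With k_a/k_1 = 1.865 and 1 − D₀(k_a−k_1)/(k_1 L₀) = 0.8170,
t_c = ln(1.865 × 0.8170) / (0.468 − 0.251) = ln(1.523) / 0.2170 = 0.4209/0.2170 = 1.939 d.
D_c = (k_1/k_a) L₀ e^(−k_1 t_c) = (0.251/0.468) × 12.8 × e^(−0.251×1.939) = 0.5363 × 12.8 × 0.6146 = 4.219 mg/L.
Minimum DO = C_s − D_c = 8.87 − 4.219 = 4.651 mg/L.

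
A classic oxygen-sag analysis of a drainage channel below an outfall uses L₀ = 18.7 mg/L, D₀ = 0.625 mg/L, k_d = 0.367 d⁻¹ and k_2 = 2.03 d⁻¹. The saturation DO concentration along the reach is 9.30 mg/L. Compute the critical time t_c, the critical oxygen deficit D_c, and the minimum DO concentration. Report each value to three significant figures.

At the critical point dD/dt = 0, so k_d L₀ e^(−k_d t) = k_2 D. Substituting D(t) from the Streeter–Phelps equation and solving for t gives
t_c = ln[(k_2/k_d)(1 − D₀(k_2−k_d)/(k_d L₀))] / (k_2−k_d).
Here k_2−k_d = 1.663 d⁻¹ and 1 − D₀(k_2−k_d)/(k_d L₀) = 1 − 0.625×1.663/(0.367×18.7) = 0.8486, so
t_c = ln(5.531 × 0.8486) / 1.663 = 1.546 / 1.663 = 0.9298 d.
L(t_c) = L₀ e^(−k_d t_c) = 18.7 × 0.7109 = 13.29 mg/L, and at the critical point k_2 D_c = k_d L, so D_c = (0.367/2.03) × 13.29 = 2.403 mg/L.
Minimum DO = C_s − D_c = 9.30 − 2.403 = 6.897 mg/L.

t_c ≈ 0.930 d; D_c ≈ 2.40 mg/L; min DO ≈ 6.90 mg/L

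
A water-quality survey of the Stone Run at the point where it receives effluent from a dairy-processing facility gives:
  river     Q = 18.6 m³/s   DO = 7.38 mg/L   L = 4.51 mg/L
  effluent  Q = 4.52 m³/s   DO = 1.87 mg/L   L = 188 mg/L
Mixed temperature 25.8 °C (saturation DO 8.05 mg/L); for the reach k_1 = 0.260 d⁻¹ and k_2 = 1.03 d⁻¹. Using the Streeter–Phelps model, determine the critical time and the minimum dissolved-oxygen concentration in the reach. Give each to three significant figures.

Mixed DO = (18.6×7.38 + 4.52×1.87)/(18.6+4.52) = 145.7/23.12 = 6.303 mg/L.
Mixed L₀ = (18.6×4.51 + 4.52×188)/(23.12) = 933.6/23.12 = 40.38 mg/L.
Initial deficit D₀ = C_s − DO₀ = 8.05 − 6.303 = 1.747 mg/L.
t_c = (1/0.7700) ln[(1.03/0.260)(1 − 1.747×0.7700/(0.260×40.38))] = 1.299 × ln(3.454) = 1.610 d.
D_c = (0.260/1.03) × 40.38 × e^(−0.260×1.610) = 0.2524 × 40.38 × 0.6580 = 6.708 mg/L.
Minimum DO = 8.05 − 6.708 = 1.342 mg/L.

t_c ≈ 1.61 d; minimum DO ≈ 1.34 mg/L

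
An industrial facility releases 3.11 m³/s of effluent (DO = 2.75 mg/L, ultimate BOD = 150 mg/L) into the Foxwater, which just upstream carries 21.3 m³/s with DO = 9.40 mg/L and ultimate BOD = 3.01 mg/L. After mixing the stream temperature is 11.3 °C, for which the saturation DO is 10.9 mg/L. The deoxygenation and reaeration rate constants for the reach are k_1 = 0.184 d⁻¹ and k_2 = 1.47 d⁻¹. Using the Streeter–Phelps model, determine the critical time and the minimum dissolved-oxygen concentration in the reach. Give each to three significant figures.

t_c ≈ 0.523 d; minimum DO ≈ 8.43 mg/L

Mixed DO = (21.3×9.40 + 3.11×2.75)/(21.3+3.11) = 208.8/24.41 = 8.553 mg/L.
Mixed L₀ = (21.3×3.01 + 3.11×150)/(24.41) = 530.6/24.41 = 21.74 mg/L.
Initial deficit D₀ = C_s − DO₀ = 10.9 − 8.553 = 2.347 mg/L.
t_c = (1/1.286) ln[(1.47/0.184)(1 − 2.347×1.286/(0.184×21.74))] = 0.7776 × ln(1.960) = 0.5232 d.
D_c = (0.184/1.47) × 21.74 × e^(−0.184×0.5232) = 0.1252 × 21.74 × 0.9082 = 2.471 mg/L.
Minimum DO = 10.9 − 2.471 = 8.429 mg/L.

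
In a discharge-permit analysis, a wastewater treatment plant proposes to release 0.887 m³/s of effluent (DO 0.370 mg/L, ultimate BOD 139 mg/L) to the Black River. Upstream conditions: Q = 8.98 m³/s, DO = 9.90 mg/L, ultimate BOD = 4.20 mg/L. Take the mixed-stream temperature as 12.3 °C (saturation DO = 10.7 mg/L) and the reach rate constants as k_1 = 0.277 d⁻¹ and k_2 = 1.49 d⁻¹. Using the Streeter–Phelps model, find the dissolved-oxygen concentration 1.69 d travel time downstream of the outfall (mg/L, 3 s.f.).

DO ≈ 8.53 mg/L

Mixed DO = (8.98×9.90 + 0.887×0.370)/(8.98+0.887) = 89.23/9.867 = 9.043 mg/L.
Mixed L₀ = (8.98×4.20 + 0.887×139)/(9.867) = 161.0/9.867 = 16.32 mg/L.
Initial deficit D₀ = C_s − DO₀ = 10.7 − 9.043 = 1.657 mg/L.
D(1.69) = [0.277×16.32/(1.49−0.277)](e^(−0.277×1.69) − e^(−1.49×1.69)) + 1.657 e^(−1.49×1.69)
= 3.726 × (0.6262 − 0.08061) + 1.657 × 0.08061 = 2.166 mg/L.
DO = 10.7 − 2.166 = 8.534 mg/L.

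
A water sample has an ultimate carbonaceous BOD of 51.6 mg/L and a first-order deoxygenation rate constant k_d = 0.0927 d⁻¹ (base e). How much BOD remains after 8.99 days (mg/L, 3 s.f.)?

L ≈ 22.4 mg/L

L_t = L₀ e^(−k_d t) = 51.6 × e^(−0.0927×8.99) = 51.6 × 0.4346 = 22.42 mg/L.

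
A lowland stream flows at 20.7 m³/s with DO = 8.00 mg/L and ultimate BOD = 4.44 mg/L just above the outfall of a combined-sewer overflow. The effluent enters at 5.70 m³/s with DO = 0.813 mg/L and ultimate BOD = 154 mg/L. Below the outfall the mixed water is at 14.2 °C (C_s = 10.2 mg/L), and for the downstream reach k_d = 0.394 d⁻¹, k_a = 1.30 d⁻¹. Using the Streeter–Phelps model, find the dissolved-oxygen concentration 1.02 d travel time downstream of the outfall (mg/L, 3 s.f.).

Mixed DO = (20.7×8.00 + 5.70×0.813)/(20.7+5.70) = 170.2/26.40 = 6.448 mg/L.
Mixed L₀ = (20.7×4.44 + 5.70×154)/(26.40) = 969.7/26.40 = 36.73 mg/L.
Initial deficit D₀ = C_s − DO₀ = 10.2 − 6.448 = 3.752 mg/L.
D(1.02) = [0.394×36.73/(1.30−0.394)](e^(−0.394×1.02) − e^(−1.30×1.02)) + 3.752 e^(−1.30×1.02)
= 15.97 × (0.6691 − 0.2655) + 3.752 × 0.2655 = 7.442 mg/L.
DO = 10.2 − 7.442 = 2.758 mg/L.

DO ≈ 2.76 mg/L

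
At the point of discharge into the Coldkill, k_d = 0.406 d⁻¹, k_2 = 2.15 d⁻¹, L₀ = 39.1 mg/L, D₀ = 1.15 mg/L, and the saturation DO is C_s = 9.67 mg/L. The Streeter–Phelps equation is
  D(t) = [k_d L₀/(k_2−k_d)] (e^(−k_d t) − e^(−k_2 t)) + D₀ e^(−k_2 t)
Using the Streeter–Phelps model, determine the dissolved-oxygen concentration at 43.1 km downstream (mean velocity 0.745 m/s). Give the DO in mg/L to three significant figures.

Travel time t = x/v = 43.1 km / (0.745 m/s) = 43100 m / 0.745 m/s = 57850 s = 0.6696 d.
k_d L₀/(k_2−k_d) = 0.406×39.1/(2.15−0.406) = 15.87/1.744 = 9.102 mg/L.
e^(−k_d t) = e^(−0.406×0.6696) = 0.7620; e^(−k_2 t) = e^(−2.15×0.6696) = 0.2370.
D = 9.102 × (0.7620 − 0.2370) + 1.15 × 0.2370 = 4.778 + 0.2726 = 5.051 mg/L.
DO = C_s − D = 9.67 − 5.051 = 4.619 mg/L.

DO ≈ 4.62 mg/L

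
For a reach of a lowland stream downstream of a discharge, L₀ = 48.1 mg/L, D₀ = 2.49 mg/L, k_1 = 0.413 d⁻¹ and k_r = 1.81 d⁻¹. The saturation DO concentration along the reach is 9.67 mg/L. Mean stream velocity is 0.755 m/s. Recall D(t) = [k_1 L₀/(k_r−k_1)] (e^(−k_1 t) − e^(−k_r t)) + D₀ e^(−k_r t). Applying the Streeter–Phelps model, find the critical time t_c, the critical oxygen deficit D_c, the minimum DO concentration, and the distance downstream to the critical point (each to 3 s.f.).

t_c ≈ 0.920 d; D_c ≈ 7.51 mg/L; min DO ≈ 2.16 mg/L; x_c ≈ 60.0 km

With k_r/k_1 = 4.383 and 1 − D₀(k_r−k_1)/(k_1 L₀) = 0.8249,
t_c = ln(4.383 × 0.8249) / (1.81 − 0.413) = ln(3.615) / 1.397 = 1.285/1.397 = 0.9199 d.
D_c = (k_1/k_r) L₀ e^(−k_1 t_c) = (0.413/1.81) × 48.1 × e^(−0.413×0.9199) = 0.2282 × 48.1 × 0.6839 = 7.506 mg/L.
Minimum DO = C_s − D_c = 9.67 − 7.506 = 2.164 mg/L.
x_c = v t_c = 0.755 m/s × 0.9199 d × 86400 s/d = 60010 m ≈ 60.0 km.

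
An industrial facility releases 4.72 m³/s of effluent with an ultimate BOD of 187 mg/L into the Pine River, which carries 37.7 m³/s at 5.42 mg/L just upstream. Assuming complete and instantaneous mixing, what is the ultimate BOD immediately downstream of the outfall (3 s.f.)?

25.6 mg/L

Flow-weighted mixing: C = (Q_r C_r + Q_w C_w)/(Q_r + Q_w)
= (37.7×5.42 + 4.72×187)/(37.7 + 4.72) = 1087/42.42 = 25.62 mg/L.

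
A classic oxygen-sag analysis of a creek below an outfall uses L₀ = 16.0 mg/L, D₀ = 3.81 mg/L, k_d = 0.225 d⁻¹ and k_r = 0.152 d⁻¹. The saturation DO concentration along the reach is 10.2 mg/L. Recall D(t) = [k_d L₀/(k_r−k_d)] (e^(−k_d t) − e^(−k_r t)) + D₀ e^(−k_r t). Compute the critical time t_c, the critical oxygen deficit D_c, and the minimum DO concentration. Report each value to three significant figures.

t_c = [1/(k_r−k_d)] ln[(k_r/k_d)(1 − D₀(k_r−k_d)/(k_d L₀))]
= [1/(0.152−0.225)] ln[(0.152/0.225)(1 − 3.81×-0.07300/(0.225×16.0))]
= (1/-0.07300) ln[0.6756 × 1.077] = -13.70 × ln(0.7277) = -13.70 × -0.3178 = 4.353 d.
D_c = (k_d/k_r) L₀ e^(−k_d t_c) = (0.225/0.152) × 16.0 × e^(−0.225×4.353) = 1.480 × 16.0 × 0.3755 = 8.893 mg/L.
Minimum DO = C_s − D_c = 10.2 − 8.893 = 1.307 mg/L.

t_c ≈ 4.35 d; D_c ≈ 8.89 mg/L; min DO ≈ 1.31 mg/L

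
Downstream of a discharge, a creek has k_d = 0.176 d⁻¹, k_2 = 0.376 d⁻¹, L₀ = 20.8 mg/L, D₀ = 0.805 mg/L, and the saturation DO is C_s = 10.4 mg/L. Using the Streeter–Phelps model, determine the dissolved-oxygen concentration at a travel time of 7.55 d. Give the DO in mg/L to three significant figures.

DO ≈ 6.58 mg/L

k_d L₀/(k_2−k_d) = 0.176×20.8/(0.376−0.176) = 3.661/0.2000 = 18.30 mg/L.
e^(−k_d t) = e^(−0.176×7.550) = 0.2648; e^(−k_2 t) = e^(−0.376×7.550) = 0.05850.
D = 18.30 × (0.2648 − 0.05850) + 0.805 × 0.05850 = 3.776 + 0.04709 = 3.823 mg/L.
DO = C_s − D = 10.4 − 3.823 = 6.577 mg/L.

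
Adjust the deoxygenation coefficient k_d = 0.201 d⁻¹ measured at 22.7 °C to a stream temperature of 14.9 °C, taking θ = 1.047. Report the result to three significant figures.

k_d(T₂) = k_d(T₁) · θ^(T₂−T₁) = 0.201 × 1.047^(14.9−22.7)
= 0.201 × 1.047^-7.80 = 0.201 × 0.6989 = 0.1405 d⁻¹.

k_d ≈ 0.140 d⁻¹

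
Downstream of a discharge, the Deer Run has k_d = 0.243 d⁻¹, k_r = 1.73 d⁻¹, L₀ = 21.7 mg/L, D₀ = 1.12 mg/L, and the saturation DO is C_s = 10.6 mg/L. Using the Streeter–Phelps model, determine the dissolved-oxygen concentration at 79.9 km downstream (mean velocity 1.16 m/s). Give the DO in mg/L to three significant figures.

Travel time t = x/v = 79.9 km / (1.16 m/s) = 79900 m / 1.16 m/s = 68880 s = 0.7972 d.
k_d L₀/(k_r−k_d) = 0.243×21.7/(1.73−0.243) = 5.273/1.487 = 3.546 mg/L.
e^(−k_d t) = e^(−0.243×0.7972) = 0.8239; e^(−k_r t) = e^(−1.73×0.7972) = 0.2518.
D = 3.546 × (0.8239 − 0.2518) + 1.12 × 0.2518 = 2.029 + 0.2820 = 2.311 mg/L.
DO = C_s − D = 10.6 − 2.311 = 8.289 mg/L.

DO ≈ 8.29 mg/L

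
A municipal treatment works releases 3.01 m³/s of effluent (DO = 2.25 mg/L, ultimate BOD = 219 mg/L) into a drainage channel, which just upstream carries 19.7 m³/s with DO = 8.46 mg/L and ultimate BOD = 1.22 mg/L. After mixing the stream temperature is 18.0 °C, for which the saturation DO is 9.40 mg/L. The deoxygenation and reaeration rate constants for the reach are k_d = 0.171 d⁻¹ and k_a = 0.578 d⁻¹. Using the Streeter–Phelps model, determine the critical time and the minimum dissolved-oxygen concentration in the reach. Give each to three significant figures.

t_c ≈ 2.62 d; minimum DO ≈ 3.72 mg/L

Mixed DO = (19.7×8.46 + 3.01×2.25)/(19.7+3.01) = 173.4/22.71 = 7.637 mg/L.
Mixed L₀ = (19.7×1.22 + 3.01×219)/(22.71) = 683.2/22.71 = 30.08 mg/L.
Initial deficit D₀ = C_s − DO₀ = 9.40 − 7.637 = 1.763 mg/L.
t_c = (1/0.4070) ln[(0.578/0.171)(1 − 1.763×0.4070/(0.171×30.08))] = 2.457 × ln(2.909) = 2.623 d.
D_c = (0.171/0.578) × 30.08 × e^(−0.171×2.623) = 0.2958 × 30.08 × 0.6385 = 5.683 mg/L.
Minimum DO = 9.40 − 5.683 = 3.717 mg/L.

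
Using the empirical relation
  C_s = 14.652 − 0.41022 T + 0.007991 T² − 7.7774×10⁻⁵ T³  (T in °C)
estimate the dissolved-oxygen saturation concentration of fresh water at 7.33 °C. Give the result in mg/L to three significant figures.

C_s = 14.652 − 0.41022×7.33 + 0.007991×7.33² − 7.7774×10⁻⁵×7.33³ = 12.04 mg/L.

C_s ≈ 12.0 mg/L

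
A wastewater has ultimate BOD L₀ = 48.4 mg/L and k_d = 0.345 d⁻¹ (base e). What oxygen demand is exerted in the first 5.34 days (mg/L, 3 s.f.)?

y ≈ 40.7 mg/L

y_t = L₀(1 − e^(−k_d t)) = 48.4 × (1 − e^(−0.345×5.34))
= 48.4 × (1 − 0.1585) = 48.4 × 0.8415 = 40.73 mg/L.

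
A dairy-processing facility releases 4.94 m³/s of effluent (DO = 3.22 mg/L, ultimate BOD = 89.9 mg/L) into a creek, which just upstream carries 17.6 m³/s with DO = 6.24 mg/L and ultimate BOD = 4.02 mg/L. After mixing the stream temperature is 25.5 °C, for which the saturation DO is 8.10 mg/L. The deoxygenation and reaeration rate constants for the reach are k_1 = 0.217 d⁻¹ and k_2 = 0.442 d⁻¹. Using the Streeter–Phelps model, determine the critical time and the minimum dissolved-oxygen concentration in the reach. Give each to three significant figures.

t_c ≈ 2.62 d; minimum DO ≈ 1.75 mg/L

Mixed DO = (17.6×6.24 + 4.94×3.22)/(17.6+4.94) = 125.7/22.54 = 5.578 mg/L.
Mixed L₀ = (17.6×4.02 + 4.94×89.9)/(22.54) = 514.9/22.54 = 22.84 mg/L.
Initial deficit D₀ = C_s − DO₀ = 8.10 − 5.578 = 2.522 mg/L.
t_c = (1/0.2250) ln[(0.442/0.217)(1 − 2.522×0.2250/(0.217×22.84))] = 4.444 × ln(1.804) = 2.621 d.
D_c = (0.217/0.442) × 22.84 × e^(−0.217×2.621) = 0.4910 × 22.84 × 0.5662 = 6.349 mg/L.
Minimum DO = 8.10 − 6.349 = 1.751 mg/L.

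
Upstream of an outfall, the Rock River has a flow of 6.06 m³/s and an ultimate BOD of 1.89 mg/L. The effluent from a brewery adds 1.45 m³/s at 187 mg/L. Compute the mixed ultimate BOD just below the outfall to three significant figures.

Flow-weighted mixing: C = (Q_r C_r + Q_w C_w)/(Q_r + Q_w)
= (6.06×1.89 + 1.45×187)/(6.06 + 1.45) = 282.6/7.510 = 37.63 mg/L.

37.6 mg/L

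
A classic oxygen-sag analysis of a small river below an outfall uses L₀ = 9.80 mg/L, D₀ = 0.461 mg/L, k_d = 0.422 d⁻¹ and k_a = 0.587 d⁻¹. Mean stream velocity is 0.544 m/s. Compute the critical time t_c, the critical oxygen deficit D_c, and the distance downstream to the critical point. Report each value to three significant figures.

t_c ≈ 1.89 d; D_c ≈ 3.18 mg/L; x_c ≈ 88.7 km

At the critical point dD/dt = 0, so k_d L₀ e^(−k_d t) = k_a D. Substituting D(t) from the Streeter–Phelps equation and solving for t gives
t_c = ln[(k_a/k_d)(1 − D₀(k_a−k_d)/(k_d L₀))] / (k_a−k_d).
Here k_a−k_d = 0.1650 d⁻¹ and 1 − D₀(k_a−k_d)/(k_d L₀) = 1 − 0.461×0.1650/(0.422×9.80) = 0.9816, so
t_c = ln(1.391 × 0.9816) / 0.1650 = 0.3115 / 0.1650 = 1.888 d.
D_c = (k_d/k_a) L₀ e^(−k_d t_c) = (0.422/0.587) × 9.80 × e^(−0.422×1.888) = 0.7189 × 9.80 × 0.4509 = 3.177 mg/L.
x_c = v t_c = 0.544 m/s × 1.888 d × 86400 s/d = 88720 m ≈ 88.7 km.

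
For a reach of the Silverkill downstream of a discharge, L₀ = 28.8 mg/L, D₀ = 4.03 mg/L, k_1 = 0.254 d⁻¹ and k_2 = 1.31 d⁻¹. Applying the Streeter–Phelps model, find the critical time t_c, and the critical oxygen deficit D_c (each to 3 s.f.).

With k_2/k_1 = 5.157 and 1 − D₀(k_2−k_1)/(k_1 L₀) = 0.4182,
t_c = ln(5.157 × 0.4182) / (1.31 − 0.254) = ln(2.157) / 1.056 = 0.7688/1.056 = 0.7280 d.
D_c = (k_1/k_2) L₀ e^(−k_1 t_c) = (0.254/1.31) × 28.8 × e^(−0.254×0.7280) = 0.1939 × 28.8 × 0.8312 = 4.641 mg/L.

t_c ≈ 0.728 d; D_c ≈ 4.64 mg/L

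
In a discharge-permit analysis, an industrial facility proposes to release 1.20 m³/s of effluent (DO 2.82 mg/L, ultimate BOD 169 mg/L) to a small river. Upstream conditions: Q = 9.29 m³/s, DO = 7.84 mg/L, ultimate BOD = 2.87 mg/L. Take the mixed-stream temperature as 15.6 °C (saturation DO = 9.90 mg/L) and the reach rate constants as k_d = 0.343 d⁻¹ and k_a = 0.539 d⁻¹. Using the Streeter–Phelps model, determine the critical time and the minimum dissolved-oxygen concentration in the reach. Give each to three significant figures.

t_c ≈ 1.94 d; minimum DO ≈ 2.75 mg/L

Mixed DO = (9.29×7.84 + 1.20×2.82)/(9.29+1.20) = 76.22/10.49 = 7.266 mg/L.
Mixed L₀ = (9.29×2.87 + 1.20×169)/(10.49) = 229.5/10.49 = 21.87 mg/L.
Initial deficit D₀ = C_s − DO₀ = 9.90 − 7.266 = 2.634 mg/L.
t_c = (1/0.1960) ln[(0.539/0.343)(1 − 2.634×0.1960/(0.343×21.87))] = 5.102 × ln(1.463) = 1.942 d.
D_c = (0.343/0.539) × 21.87 × e^(−0.343×1.942) = 0.6364 × 21.87 × 0.5137 = 7.150 mg/L.
Minimum DO = 9.90 − 7.150 = 2.750 mg/L.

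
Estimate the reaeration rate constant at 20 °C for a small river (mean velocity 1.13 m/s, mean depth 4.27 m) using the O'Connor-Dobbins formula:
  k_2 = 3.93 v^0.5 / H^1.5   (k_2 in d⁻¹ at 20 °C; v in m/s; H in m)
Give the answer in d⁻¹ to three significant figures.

k_2 = 3.93 × 1.13^0.5 / 4.27^1.5 = 3.93 × 1.063 / 8.824 = 0.4735 d⁻¹.

k_2 ≈ 0.473 d⁻¹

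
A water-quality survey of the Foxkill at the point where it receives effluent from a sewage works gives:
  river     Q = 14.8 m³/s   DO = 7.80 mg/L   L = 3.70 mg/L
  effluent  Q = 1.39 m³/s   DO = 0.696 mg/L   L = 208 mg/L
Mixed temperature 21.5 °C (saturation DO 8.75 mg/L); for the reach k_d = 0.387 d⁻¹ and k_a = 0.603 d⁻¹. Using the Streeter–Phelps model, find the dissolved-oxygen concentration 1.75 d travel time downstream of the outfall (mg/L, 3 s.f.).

DO ≈ 2.12 mg/L

Mixed DO = (14.8×7.80 + 1.39×0.696)/(14.8+1.39) = 116.4/16.19 = 7.190 mg/L.
Mixed L₀ = (14.8×3.70 + 1.39×208)/(16.19) = 343.9/16.19 = 21.24 mg/L.
Initial deficit D₀ = C_s − DO₀ = 8.75 − 7.190 = 1.560 mg/L.
D(1.75) = [0.387×21.24/(0.603−0.387)](e^(−0.387×1.75) − e^(−0.603×1.75)) + 1.560 e^(−0.603×1.75)
= 38.06 × (0.5080 − 0.3481) + 1.560 × 0.3481 = 6.628 mg/L.
DO = 8.75 − 6.628 = 2.122 mg/L.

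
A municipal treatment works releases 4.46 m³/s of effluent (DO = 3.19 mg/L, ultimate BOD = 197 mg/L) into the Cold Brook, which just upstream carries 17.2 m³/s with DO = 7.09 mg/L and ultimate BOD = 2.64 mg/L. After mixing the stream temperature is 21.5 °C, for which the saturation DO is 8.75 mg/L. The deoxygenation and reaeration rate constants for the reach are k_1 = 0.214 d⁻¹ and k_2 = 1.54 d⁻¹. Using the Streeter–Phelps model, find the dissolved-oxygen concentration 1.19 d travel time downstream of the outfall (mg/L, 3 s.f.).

DO ≈ 4.12 mg/L

Mixed DO = (17.2×7.09 + 4.46×3.19)/(17.2+4.46) = 136.2/21.66 = 6.287 mg/L.
Mixed L₀ = (17.2×2.64 + 4.46×197)/(21.66) = 924.0/21.66 = 42.66 mg/L.
Initial deficit D₀ = C_s − DO₀ = 8.75 − 6.287 = 2.463 mg/L.
D(1.19) = [0.214×42.66/(1.54−0.214)](e^(−0.214×1.19) − e^(−1.54×1.19)) + 2.463 e^(−1.54×1.19)
= 6.885 × (0.7752 − 0.1600) + 2.463 × 0.1600 = 4.630 mg/L.
DO = 8.75 − 4.630 = 4.120 mg/L.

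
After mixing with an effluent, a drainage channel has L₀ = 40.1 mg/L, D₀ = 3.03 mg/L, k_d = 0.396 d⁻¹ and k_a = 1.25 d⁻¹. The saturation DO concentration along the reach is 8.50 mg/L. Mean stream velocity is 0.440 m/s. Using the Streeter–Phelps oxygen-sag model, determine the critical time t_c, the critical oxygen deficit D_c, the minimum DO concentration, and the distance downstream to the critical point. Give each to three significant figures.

t_c ≈ 1.14 d; D_c ≈ 8.10 mg/L; min DO ≈ 0.404 mg/L; x_c ≈ 43.3 km

t_c = [1/(k_a−k_d)] ln[(k_a/k_d)(1 − D₀(k_a−k_d)/(k_d L₀))]
= [1/(1.25−0.396)] ln[(1.25/0.396)(1 − 3.03×0.8540/(0.396×40.1))]
= (1/0.8540) ln[3.157 × 0.8370] = 1.171 × ln(2.642) = 1.171 × 0.9716 = 1.138 d.
D_c = (k_d/k_a) L₀ e^(−k_d t_c) = (0.396/1.25) × 40.1 × e^(−0.396×1.138) = 0.3168 × 40.1 × 0.6373 = 8.096 mg/L.
Minimum DO = C_s − D_c = 8.50 − 8.096 = 0.4041 mg/L.
x_c = v t_c = 0.440 m/s × 1.138 d × 86400 s/d = 43250 m ≈ 43.3 km.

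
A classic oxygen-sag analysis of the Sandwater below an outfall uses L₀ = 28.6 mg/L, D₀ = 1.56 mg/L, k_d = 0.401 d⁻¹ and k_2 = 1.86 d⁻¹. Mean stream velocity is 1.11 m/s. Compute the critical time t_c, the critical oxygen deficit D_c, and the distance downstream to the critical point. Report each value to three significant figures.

t_c = [1/(k_2−k_d)] ln[(k_2/k_d)(1 − D₀(k_2−k_d)/(k_d L₀))]
= [1/(1.86−0.401)] ln[(1.86/0.401)(1 − 1.56×1.459/(0.401×28.6))]
= (1/1.459) ln[4.638 × 0.8015] = 0.6854 × ln(3.718) = 0.6854 × 1.313 = 0.9000 d.
L(t_c) = L₀ e^(−k_d t_c) = 28.6 × 0.6970 = 19.94 mg/L, and at the critical point k_2 D_c = k_d L, so D_c = (0.401/1.86) × 19.94 = 4.298 mg/L.
x_c = v t_c = 1.11 m/s × 0.9000 d × 86400 s/d = 86320 m ≈ 86.3 km.

t_c ≈ 0.900 d; D_c ≈ 4.30 mg/L; x_c ≈ 86.3 km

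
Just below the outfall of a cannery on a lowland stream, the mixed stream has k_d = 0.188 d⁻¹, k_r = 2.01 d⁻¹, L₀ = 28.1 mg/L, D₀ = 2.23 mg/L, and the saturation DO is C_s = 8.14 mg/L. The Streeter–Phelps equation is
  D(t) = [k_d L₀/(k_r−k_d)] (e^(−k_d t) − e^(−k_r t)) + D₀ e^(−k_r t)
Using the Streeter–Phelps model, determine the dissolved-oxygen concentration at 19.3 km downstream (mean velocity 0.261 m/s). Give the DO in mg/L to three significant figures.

DO ≈ 5.79 mg/L

Travel time t = x/v = 19.3 km / (0.261 m/s) = 19300 m / 0.261 m/s = 73950 s = 0.8559 d.
k_d L₀/(k_r−k_d) = 0.188×28.1/(2.01−0.188) = 5.283/1.822 = 2.899 mg/L.
e^(−k_d t) = e^(−0.188×0.8559) = 0.8514; e^(−k_r t) = e^(−2.01×0.8559) = 0.1790.
D = 2.899 × (0.8514 − 0.1790) + 2.23 × 0.1790 = 1.949 + 0.3992 = 2.349 mg/L.
DO = C_s − D = 8.14 − 2.349 = 5.791 mg/L.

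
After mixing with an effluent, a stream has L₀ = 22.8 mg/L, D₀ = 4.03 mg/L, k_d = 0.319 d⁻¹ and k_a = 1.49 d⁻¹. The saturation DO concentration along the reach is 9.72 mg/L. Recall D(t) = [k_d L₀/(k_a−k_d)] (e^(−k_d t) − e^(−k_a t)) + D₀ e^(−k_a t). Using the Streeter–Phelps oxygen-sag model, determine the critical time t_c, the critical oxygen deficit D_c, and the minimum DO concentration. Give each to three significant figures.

t_c = [1/(k_a−k_d)] ln[(k_a/k_d)(1 − D₀(k_a−k_d)/(k_d L₀))]
= [1/(1.49−0.319)] ln[(1.49/0.319)(1 − 4.03×1.171/(0.319×22.8))]
= (1/1.171) ln[4.671 × 0.3512] = 0.8540 × ln(1.640) = 0.8540 × 0.4948 = 0.4226 d.
L(t_c) = L₀ e^(−k_d t_c) = 22.8 × 0.8739 = 19.92 mg/L, and at the critical point k_a D_c = k_d L, so D_c = (0.319/1.49) × 19.92 = 4.266 mg/L.
Minimum DO = C_s − D_c = 9.72 − 4.266 = 5.454 mg/L.

t_c ≈ 0.423 d; D_c ≈ 4.27 mg/L; min DO ≈ 5.45 mg/L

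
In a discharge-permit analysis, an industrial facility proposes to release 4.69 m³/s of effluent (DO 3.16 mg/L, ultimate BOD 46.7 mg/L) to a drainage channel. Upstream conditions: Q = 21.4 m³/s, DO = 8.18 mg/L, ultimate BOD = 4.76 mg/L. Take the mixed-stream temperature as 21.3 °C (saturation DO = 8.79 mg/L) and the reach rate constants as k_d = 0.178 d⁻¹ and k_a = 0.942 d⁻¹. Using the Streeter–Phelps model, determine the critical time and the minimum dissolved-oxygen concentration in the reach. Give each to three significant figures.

Mixed DO = (21.4×8.18 + 4.69×3.16)/(21.4+4.69) = 189.9/26.09 = 7.278 mg/L.
Mixed L₀ = (21.4×4.76 + 4.69×46.7)/(26.09) = 320.9/26.09 = 12.30 mg/L.
Initial deficit D₀ = C_s − DO₀ = 8.79 − 7.278 = 1.512 mg/L.
t_c = (1/0.7640) ln[(0.942/0.178)(1 − 1.512×0.7640/(0.178×12.30))] = 1.309 × ln(2.499) = 1.199 d.
D_c = (0.178/0.942) × 12.30 × e^(−0.178×1.199) = 0.1890 × 12.30 × 0.8078 = 1.877 mg/L.
Minimum DO = 8.79 − 1.877 = 6.913 mg/L.

t_c ≈ 1.20 d; minimum DO ≈ 6.91 mg/L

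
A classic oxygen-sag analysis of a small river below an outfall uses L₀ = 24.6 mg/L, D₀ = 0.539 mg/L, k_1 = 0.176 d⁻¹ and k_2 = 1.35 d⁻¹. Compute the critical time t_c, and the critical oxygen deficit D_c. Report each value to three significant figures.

With k_2/k_1 = 7.670 and 1 − D₀(k_2−k_1)/(k_1 L₀) = 0.8538,
t_c = ln(7.670 × 0.8538) / (1.35 − 0.176) = ln(6.549) / 1.174 = 1.879/1.174 = 1.601 d.
D_c = (k_1/k_2) L₀ e^(−k_1 t_c) = (0.176/1.35) × 24.6 × e^(−0.176×1.601) = 0.1304 × 24.6 × 0.7545 = 2.420 mg/L.

t_c ≈ 1.60 d; D_c ≈ 2.42 mg/L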